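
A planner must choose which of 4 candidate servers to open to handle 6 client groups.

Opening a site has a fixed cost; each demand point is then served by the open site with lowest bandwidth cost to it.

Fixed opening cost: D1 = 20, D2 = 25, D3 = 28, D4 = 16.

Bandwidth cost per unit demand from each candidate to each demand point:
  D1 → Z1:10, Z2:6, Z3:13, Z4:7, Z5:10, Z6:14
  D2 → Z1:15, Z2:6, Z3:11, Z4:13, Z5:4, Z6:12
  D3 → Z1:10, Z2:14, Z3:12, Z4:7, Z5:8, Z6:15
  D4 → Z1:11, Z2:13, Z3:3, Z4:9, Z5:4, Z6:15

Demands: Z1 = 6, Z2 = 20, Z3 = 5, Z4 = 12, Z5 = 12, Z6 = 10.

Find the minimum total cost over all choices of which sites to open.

Open {D1, D4}: assign each demand point to its cheapest open site.
  Z1→D1 6×10=60, Z2→D1 20×6=120, Z3→D4 5×3=15, Z4→D1 12×7=84, Z5→D4 12×4=48, Z6→D1 10×14=140
  bandwidth cost 467, fixed 36 → total 503.
Compare {D1, D2, D4}: bandwidth cost 447 + fixed 61 = 508.
Compare {D2, D3, D4}: bandwidth cost 447 + fixed 69 = 516.
Compare {D2, D4}: bandwidth cost 477 + fixed 41 = 518.
All other subsets cost ≥ 508. Minimum total cost: 503.

503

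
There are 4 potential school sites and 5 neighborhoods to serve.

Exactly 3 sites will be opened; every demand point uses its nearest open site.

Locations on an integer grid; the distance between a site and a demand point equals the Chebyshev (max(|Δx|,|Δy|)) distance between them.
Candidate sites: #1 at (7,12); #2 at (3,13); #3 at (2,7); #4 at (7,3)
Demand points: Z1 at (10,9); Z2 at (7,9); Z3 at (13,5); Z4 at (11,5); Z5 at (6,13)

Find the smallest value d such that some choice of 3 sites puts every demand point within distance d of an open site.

6

Open {#1, #2, #4}.
  Farthest demand point is Z3 at distance 6 (to #4); all others are ≤ 6.
With {#1, #3, #4} the worst case is 6.
With {#2, #3, #4} the worst case is 6.
No size-3 selection achieves below 6.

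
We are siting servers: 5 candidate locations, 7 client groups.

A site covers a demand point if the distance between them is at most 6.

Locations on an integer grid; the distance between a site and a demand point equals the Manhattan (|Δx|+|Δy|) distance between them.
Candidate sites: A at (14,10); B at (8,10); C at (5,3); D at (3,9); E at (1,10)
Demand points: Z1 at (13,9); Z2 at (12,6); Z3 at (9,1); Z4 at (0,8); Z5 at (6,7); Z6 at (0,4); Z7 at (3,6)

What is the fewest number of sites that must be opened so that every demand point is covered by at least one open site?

3

Coverage sets (demand points within 6 of each site):
  A: {Z1, Z2}
  B: {Z1, Z5}
  C: {Z3, Z5, Z6, Z7}
  D: {Z4, Z5, Z7}
  E: {Z4, Z7}
No 2 sites suffice: every size-2 union leaves at least one demand point uncovered.
But {A, C, D} covers everything, so the minimum is 3.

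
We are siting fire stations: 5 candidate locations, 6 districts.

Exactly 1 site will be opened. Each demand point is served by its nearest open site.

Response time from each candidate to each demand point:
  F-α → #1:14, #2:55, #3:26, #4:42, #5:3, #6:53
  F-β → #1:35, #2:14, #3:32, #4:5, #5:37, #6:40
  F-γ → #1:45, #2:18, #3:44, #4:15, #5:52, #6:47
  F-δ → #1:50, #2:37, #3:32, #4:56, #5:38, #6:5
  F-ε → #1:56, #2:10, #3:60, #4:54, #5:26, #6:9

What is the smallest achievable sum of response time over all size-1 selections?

Open {F-β}.
  #1→F-β 35, #2→F-β 14, #3→F-β 32, #4→F-β 5, #5→F-β 37, #6→F-β 40  ⇒ total 163.
Compare {F-α}: total 193.
Compare {F-ε}: total 215.
No size-1 selection does better; minimum is 163.

163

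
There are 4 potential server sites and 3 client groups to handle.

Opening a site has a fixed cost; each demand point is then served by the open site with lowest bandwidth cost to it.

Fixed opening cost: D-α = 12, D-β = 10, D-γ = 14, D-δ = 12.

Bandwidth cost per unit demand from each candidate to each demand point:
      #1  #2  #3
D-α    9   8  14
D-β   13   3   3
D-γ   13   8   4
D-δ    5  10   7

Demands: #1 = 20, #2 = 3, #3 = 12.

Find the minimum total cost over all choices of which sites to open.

167

Open {D-β, D-δ}: assign each demand point to its cheapest open site.
  #1→D-δ 20×5=100, #2→D-β 3×3=9, #3→D-β 12×3=36
  bandwidth cost 145, fixed 22 → total 167.
Compare {D-α, D-β, D-δ}: bandwidth cost 145 + fixed 34 = 179.
Compare {D-β, D-γ, D-δ}: bandwidth cost 145 + fixed 36 = 181.
Compare {D-α, D-β, D-γ, D-δ}: bandwidth cost 145 + fixed 48 = 193.
All other subsets cost ≥ 179. Minimum total cost: 167.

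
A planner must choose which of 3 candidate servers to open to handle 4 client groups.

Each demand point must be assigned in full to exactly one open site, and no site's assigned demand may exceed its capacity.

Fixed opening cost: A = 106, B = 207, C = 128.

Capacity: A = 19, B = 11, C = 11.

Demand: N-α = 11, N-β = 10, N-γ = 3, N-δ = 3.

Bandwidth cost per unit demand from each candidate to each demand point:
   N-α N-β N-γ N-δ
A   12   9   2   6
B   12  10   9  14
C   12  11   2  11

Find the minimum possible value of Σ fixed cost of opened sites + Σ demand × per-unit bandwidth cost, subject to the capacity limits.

480

Open {A, C}; cheapest assignment that respects the capacities:
  A (cap 19, load 16): N-β, N-γ, N-δ — cost 10×9 + 3×2 + 3×6 = 114
  C (cap 11, load 11): N-α — cost 11×12 = 132
  Shipping 246, fixed 234 → total 480.
  Any other capacity-feasible assignment to {A, C} ships for at least 246.
Compare {A, B}: its best feasible assignment gives total 559.
Compare {A, B, C}: its best feasible assignment gives total 687.
Every other set of open sites that can feasibly serve all demand totals ≥ 559 even under its best assignment. Minimum: 480.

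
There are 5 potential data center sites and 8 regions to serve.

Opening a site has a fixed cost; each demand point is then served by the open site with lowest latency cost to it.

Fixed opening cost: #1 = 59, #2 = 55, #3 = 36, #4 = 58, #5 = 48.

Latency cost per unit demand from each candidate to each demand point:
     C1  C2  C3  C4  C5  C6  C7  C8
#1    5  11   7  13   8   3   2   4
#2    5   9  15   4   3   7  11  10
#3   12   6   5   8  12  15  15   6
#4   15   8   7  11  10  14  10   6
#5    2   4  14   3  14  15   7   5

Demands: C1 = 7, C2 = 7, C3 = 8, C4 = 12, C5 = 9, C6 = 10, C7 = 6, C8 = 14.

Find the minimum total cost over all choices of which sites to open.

411

Open {#1, #5}: assign each demand point to its cheapest open site.
  C1→#5 7×2=14, C2→#5 7×4=28, C3→#1 8×7=56, C4→#5 12×3=36, C5→#1 9×8=72, C6→#1 10×3=30, C7→#1 6×2=12, C8→#1 14×4=56
  latency cost 304, fixed 107 → total 411.
Compare {#1, #2, #5}: latency cost 259 + fixed 162 = 421.
Compare {#1, #3, #5}: latency cost 288 + fixed 143 = 431.
Compare {#1, #2, #3}: latency cost 290 + fixed 150 = 440.
All other subsets cost ≥ 421. Minimum total cost: 411.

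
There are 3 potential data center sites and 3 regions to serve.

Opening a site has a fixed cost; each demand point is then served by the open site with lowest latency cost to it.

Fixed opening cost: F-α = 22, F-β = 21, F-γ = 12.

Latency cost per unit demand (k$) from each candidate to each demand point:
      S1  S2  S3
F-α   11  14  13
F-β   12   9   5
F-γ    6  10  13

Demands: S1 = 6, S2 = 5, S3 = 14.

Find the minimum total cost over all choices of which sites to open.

Open {F-β, F-γ}: assign each demand point to its cheapest open site.
  S1→F-γ 6×6=36, S2→F-β 5×9=45, S3→F-β 14×5=70
  latency cost 151, fixed 33 → total 184.
Compare {F-α, F-β, F-γ}: latency cost 151 + fixed 55 = 206.
Compare {F-β}: latency cost 187 + fixed 21 = 208.
Compare {F-α, F-β}: latency cost 181 + fixed 43 = 224.
All other subsets cost ≥ 206. Minimum total cost: 184.

184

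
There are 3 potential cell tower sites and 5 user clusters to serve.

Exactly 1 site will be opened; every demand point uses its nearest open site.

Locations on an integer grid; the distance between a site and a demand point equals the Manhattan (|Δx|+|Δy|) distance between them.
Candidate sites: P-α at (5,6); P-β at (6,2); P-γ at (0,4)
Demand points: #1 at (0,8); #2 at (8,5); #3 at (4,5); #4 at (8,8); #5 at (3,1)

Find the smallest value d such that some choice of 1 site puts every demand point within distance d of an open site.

7

Open {P-α}.
  Farthest demand point is #1 at distance 7 (to P-α); all others are ≤ 7.
With {P-β} the worst case is 12.
With {P-γ} the worst case is 12.
No size-1 selection achieves below 7.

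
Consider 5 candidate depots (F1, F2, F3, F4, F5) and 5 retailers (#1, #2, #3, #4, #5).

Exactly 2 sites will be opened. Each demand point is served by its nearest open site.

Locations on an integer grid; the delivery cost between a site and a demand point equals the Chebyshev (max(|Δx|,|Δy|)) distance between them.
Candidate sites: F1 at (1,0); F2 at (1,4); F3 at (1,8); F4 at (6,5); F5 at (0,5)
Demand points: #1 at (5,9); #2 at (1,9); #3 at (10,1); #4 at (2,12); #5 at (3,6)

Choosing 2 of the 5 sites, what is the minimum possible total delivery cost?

15

Open {F3, F4}.
  #1→F3 4, #2→F3 1, #3→F4 4, #4→F3 4, #5→F3 2  ⇒ total 15.
Compare {F1, F3}: total 20.
Compare {F2, F3}: total 20.
No size-2 selection does better; minimum is 15.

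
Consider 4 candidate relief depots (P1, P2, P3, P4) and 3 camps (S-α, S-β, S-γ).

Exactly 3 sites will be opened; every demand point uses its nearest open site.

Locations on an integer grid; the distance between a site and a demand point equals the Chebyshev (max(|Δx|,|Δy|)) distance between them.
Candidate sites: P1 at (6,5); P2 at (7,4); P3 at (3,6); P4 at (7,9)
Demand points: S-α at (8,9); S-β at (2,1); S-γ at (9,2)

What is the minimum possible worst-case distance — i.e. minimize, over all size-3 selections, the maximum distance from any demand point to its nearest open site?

4

Open {P1, P2, P3}.
  Farthest demand point is S-α at distance 4 (to P1); all others are ≤ 4.
With {P1, P2, P4} the worst case is 4.
With {P1, P3, P4} the worst case is 4.
No size-3 selection achieves below 4.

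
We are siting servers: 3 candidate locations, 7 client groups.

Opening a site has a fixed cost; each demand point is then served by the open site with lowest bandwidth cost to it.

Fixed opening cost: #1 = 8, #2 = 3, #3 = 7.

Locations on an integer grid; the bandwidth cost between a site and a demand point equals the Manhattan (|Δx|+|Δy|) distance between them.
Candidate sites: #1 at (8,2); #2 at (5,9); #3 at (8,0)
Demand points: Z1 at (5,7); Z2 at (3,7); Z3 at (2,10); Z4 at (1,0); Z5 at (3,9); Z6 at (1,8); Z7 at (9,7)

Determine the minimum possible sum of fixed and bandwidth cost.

Open {#2}: assign each demand point to its cheapest open site.
  Z1→#2 2, Z2→#2 4, Z3→#2 4, Z4→#2 13, Z5→#2 2, Z6→#2 5, Z7→#2 6
  bandwidth cost 36, fixed 3 → total 39.
Compare {#2, #3}: bandwidth cost 30 + fixed 10 = 40.
Compare {#1, #2}: bandwidth cost 32 + fixed 11 = 43.
Compare {#1, #2, #3}: bandwidth cost 30 + fixed 18 = 48.
All other subsets cost ≥ 40. Minimum total cost: 39.

39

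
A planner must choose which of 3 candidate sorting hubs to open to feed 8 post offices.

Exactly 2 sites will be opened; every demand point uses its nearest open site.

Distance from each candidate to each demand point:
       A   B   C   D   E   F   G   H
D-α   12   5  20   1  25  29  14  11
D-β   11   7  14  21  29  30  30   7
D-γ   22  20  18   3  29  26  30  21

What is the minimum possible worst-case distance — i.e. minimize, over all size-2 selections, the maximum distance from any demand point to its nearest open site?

26

Open {D-α, D-γ}.
  Farthest demand point is F at distance 26 (to D-γ); all others are ≤ 26.
With {D-α, D-β} the worst case is 29.
With {D-β, D-γ} the worst case is 30.
No size-2 selection achieves below 26.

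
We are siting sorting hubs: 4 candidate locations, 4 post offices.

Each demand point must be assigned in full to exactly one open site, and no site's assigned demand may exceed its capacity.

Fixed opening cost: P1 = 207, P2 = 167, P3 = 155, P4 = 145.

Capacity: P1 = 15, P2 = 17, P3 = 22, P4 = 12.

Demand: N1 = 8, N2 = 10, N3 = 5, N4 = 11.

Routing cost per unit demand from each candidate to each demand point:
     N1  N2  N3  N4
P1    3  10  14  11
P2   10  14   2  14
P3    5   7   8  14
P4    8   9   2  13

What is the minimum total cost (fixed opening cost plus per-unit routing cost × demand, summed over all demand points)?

Open {P2, P3}; cheapest assignment that respects the capacities:
  P2 (cap 17, load 16): N3, N4 — cost 5×2 + 11×14 = 164
  P3 (cap 22, load 18): N1, N2 — cost 8×5 + 10×7 = 110
  Shipping 274, fixed 322 → total 596.
  Any other capacity-feasible assignment to {P2, P3} ships for at least 274.
Compare {P1, P3}: its best feasible assignment gives total 680.
Compare {P2, P3, P4}: its best feasible assignment gives total 730.
Every other set of open sites that can feasibly serve all demand totals ≥ 680 even under its best assignment. Minimum: 596.

596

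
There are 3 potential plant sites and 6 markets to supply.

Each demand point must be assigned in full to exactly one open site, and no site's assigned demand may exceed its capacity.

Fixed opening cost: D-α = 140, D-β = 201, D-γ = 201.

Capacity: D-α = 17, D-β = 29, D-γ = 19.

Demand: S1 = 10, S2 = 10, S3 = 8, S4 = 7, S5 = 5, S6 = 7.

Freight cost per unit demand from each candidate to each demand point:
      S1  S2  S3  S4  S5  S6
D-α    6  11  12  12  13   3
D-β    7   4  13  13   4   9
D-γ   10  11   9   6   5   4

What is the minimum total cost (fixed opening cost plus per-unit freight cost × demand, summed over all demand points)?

Open {D-β, D-γ}; cheapest assignment that respects the capacities:
  D-β (cap 29, load 28): S1, S2, S3 — cost 10×7 + 10×4 + 8×13 = 214
  D-γ (cap 19, load 19): S4, S5, S6 — cost 7×6 + 5×5 + 7×4 = 95
  Shipping 309, fixed 402 → total 711.
  Any other capacity-feasible assignment to {D-β, D-γ} ships for at least 309.
Compare {D-α, D-β, D-γ}: its best feasible assignment gives total 797.
Every other set of open sites that can feasibly serve all demand totals ≥ 797 even under its best assignment. Minimum: 711.

711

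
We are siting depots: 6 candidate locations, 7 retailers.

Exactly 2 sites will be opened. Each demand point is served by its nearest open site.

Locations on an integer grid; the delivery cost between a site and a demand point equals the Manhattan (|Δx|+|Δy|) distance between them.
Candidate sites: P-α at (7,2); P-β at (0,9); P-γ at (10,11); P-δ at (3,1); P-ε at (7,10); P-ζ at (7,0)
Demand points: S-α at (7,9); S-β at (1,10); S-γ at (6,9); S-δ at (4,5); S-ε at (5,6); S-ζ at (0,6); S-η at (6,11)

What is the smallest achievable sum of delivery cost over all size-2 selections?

Open {P-β, P-ε}.
  S-α→P-ε 1, S-β→P-β 2, S-γ→P-ε 2, S-δ→P-β 8, S-ε→P-ε 6, S-ζ→P-β 3, S-η→P-ε 2  ⇒ total 24.
Compare {P-δ, P-ε}: total 30.
Compare {P-α, P-ε}: total 34.
No size-2 selection does better; minimum is 24.

24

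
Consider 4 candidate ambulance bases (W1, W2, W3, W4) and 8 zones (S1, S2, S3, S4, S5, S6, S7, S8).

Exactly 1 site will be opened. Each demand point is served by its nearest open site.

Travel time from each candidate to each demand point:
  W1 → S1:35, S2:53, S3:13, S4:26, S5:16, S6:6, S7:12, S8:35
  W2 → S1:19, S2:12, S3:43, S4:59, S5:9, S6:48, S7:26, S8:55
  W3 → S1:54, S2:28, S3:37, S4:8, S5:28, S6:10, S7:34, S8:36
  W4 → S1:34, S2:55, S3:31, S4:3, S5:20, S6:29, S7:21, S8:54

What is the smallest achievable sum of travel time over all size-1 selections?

196

Open {W1}.
  S1→W1 35, S2→W1 53, S3→W1 13, S4→W1 26, S5→W1 16, S6→W1 6, S7→W1 12, S8→W1 35  ⇒ total 196.
Compare {W3}: total 235.
Compare {W4}: total 247.
No size-1 selection does better; minimum is 196.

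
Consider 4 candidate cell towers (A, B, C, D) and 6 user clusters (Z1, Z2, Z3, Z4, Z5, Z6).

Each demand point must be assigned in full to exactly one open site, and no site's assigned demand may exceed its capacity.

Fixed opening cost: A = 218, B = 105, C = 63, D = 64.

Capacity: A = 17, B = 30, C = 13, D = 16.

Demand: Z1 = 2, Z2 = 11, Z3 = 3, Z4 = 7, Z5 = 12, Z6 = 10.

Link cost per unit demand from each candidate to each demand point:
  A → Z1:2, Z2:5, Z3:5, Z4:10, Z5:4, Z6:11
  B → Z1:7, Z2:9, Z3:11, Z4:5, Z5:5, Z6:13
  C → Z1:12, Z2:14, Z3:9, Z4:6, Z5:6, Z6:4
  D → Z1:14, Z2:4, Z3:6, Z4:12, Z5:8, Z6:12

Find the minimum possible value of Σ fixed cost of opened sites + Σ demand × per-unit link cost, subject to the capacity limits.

443

Open {B, C, D}; cheapest assignment that respects the capacities:
  B (cap 30, load 21): Z1, Z4, Z5 — cost 2×7 + 7×5 + 12×5 = 109
  C (cap 13, load 10): Z6 — cost 10×4 = 40
  D (cap 16, load 14): Z2, Z3 — cost 11×4 + 3×6 = 62
  Shipping 211, fixed 232 → total 443.
  Any other capacity-feasible assignment to {B, C, D} ships for at least 211.
Compare {B, D}: its best feasible assignment gives total 484.
Compare {A, B, C}: its best feasible assignment gives total 595.
Every other set of open sites that can feasibly serve all demand totals ≥ 484 even under its best assignment. Minimum: 443.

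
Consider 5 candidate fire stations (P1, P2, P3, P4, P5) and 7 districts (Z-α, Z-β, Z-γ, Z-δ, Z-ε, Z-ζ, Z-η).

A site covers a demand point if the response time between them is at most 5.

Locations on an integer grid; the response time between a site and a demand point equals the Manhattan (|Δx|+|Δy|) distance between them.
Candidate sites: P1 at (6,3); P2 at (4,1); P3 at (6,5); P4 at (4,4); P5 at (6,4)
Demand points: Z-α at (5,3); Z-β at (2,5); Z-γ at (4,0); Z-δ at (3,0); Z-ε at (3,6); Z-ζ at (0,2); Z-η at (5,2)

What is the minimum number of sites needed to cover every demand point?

Coverage sets (demand points within 5 of each site):
  P1: {Z-α, Z-γ, Z-η}
  P2: {Z-α, Z-γ, Z-δ, Z-ζ, Z-η}
  P3: {Z-α, Z-β, Z-ε, Z-η}
  P4: {Z-α, Z-β, Z-γ, Z-δ, Z-ε, Z-η}
  P5: {Z-α, Z-β, Z-ε, Z-η}
No single site covers all 7 demand points.
But {P2, P3} covers everything, so the minimum is 2.

2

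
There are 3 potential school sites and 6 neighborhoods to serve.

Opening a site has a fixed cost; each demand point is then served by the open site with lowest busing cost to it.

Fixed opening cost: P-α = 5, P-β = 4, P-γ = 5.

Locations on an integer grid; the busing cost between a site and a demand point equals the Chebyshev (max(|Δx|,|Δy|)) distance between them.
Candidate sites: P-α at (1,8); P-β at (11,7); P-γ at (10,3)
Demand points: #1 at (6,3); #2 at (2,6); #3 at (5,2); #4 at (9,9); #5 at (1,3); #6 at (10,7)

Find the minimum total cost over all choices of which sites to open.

Open {P-α, P-β}: assign each demand point to its cheapest open site.
  #1→P-α 5, #2→P-α 2, #3→P-α 6, #4→P-β 2, #5→P-α 5, #6→P-β 1
  busing cost 21, fixed 9 → total 30.
Compare {P-α, P-β, P-γ}: busing cost 19 + fixed 14 = 33.
Compare {P-α, P-γ}: busing cost 26 + fixed 10 = 36.
Compare {P-β}: busing cost 33 + fixed 4 = 37.
All other subsets cost ≥ 33. Minimum total cost: 30.

30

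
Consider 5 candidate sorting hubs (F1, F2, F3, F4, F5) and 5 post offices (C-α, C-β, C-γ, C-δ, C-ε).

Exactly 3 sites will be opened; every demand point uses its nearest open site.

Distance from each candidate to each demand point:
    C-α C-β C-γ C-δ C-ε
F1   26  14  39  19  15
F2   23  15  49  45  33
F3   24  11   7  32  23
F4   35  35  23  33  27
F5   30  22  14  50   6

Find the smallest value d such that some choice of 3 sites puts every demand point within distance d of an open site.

Open {F1, F2, F3}.
  Farthest demand point is C-α at distance 23 (to F2); all others are ≤ 23.
With {F1, F2, F4} the worst case is 23.
With {F1, F2, F5} the worst case is 23.
No size-3 selection achieves below 23.

23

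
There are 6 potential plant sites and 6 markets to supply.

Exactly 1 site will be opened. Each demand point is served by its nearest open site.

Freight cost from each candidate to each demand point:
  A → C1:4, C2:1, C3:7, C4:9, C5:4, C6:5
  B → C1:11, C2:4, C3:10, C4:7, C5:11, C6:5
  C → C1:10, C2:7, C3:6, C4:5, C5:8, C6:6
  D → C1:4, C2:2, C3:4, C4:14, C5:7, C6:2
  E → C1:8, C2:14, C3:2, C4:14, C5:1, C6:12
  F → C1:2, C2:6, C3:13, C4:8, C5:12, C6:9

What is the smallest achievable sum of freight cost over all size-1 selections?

Open {A}.
  C1→A 4, C2→A 1, C3→A 7, C4→A 9, C5→A 4, C6→A 5  ⇒ total 30.
Compare {D}: total 33.
Compare {C}: total 42.
No size-1 selection does better; minimum is 30.

30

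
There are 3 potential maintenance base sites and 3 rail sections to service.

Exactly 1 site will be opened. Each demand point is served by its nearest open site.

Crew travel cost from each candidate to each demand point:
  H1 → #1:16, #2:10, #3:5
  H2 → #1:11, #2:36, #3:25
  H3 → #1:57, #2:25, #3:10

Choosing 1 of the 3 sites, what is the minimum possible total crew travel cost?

31

Open {H1}.
  #1→H1 16, #2→H1 10, #3→H1 5  ⇒ total 31.
Compare {H2}: total 72.
Compare {H3}: total 92.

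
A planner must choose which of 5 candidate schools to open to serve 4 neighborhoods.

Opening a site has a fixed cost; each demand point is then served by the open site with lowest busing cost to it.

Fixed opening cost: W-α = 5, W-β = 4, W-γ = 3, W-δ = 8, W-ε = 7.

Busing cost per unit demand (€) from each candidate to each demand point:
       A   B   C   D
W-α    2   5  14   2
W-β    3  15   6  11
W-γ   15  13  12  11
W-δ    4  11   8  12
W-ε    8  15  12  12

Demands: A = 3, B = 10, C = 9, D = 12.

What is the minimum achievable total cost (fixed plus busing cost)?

Open {W-α, W-β}: assign each demand point to its cheapest open site.
  A→W-α 3×2=6, B→W-α 10×5=50, C→W-β 9×6=54, D→W-α 12×2=24
  busing cost 134, fixed 9 → total 143.
Compare {W-α, W-β, W-γ}: busing cost 134 + fixed 12 = 146.
Compare {W-α, W-β, W-ε}: busing cost 134 + fixed 16 = 150.
Compare {W-α, W-β, W-δ}: busing cost 134 + fixed 17 = 151.
All other subsets cost ≥ 146. Minimum total cost: 143.

143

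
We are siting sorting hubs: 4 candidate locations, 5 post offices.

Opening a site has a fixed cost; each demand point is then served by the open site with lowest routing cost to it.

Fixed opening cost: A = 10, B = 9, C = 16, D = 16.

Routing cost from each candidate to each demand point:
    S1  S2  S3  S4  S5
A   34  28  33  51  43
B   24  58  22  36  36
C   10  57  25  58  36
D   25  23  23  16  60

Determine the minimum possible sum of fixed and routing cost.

Open {C, D}: assign each demand point to its cheapest open site.
  S1→C 10, S2→D 23, S3→D 23, S4→D 16, S5→C 36
  routing cost 108, fixed 32 → total 140.
Compare {B, D}: routing cost 121 + fixed 25 = 146.
Compare {B, C, D}: routing cost 107 + fixed 41 = 148.
Compare {A, C, D}: routing cost 108 + fixed 42 = 150.
All other subsets cost ≥ 146. Minimum total cost: 140.

140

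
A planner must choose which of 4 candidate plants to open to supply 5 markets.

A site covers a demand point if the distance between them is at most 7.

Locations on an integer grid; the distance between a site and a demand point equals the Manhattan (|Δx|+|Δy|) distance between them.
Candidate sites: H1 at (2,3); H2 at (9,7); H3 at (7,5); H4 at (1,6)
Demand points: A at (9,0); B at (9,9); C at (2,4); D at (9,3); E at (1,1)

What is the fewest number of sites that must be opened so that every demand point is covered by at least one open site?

Coverage sets (demand points within 7 of each site):
  H1: {C, D, E}
  H2: {A, B, D}
  H3: {A, B, C, D}
  H4: {C, E}
No single site covers all 5 demand points.
But {H1, H2} covers everything, so the minimum is 2.

2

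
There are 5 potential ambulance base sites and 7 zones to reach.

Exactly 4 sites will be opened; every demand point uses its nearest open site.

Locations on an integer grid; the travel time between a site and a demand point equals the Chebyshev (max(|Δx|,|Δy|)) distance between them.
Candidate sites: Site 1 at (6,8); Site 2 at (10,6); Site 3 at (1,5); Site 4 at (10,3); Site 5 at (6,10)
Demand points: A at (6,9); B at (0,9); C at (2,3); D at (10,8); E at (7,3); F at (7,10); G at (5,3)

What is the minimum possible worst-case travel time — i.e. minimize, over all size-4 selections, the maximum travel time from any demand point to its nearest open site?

4

Open {Site 1, Site 2, Site 3, Site 4}.
  Farthest demand point is B at travel time 4 (to Site 3); all others are ≤ 4.
With {Site 1, Site 2, Site 3, Site 5} the worst case is 4.
With {Site 1, Site 3, Site 4, Site 5} the worst case is 4.
No size-4 selection achieves below 4.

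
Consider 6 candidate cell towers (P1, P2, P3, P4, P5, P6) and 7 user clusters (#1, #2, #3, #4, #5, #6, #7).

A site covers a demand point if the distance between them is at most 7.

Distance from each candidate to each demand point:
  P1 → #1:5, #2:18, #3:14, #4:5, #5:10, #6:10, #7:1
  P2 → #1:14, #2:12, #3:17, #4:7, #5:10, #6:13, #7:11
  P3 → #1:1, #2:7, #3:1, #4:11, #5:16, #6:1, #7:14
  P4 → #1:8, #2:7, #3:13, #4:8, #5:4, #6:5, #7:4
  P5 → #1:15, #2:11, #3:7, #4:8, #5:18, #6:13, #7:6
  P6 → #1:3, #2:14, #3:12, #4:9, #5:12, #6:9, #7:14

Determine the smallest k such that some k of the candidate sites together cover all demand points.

3

Coverage sets (demand points within 7 of each site):
  P1: {#1, #4, #7}
  P2: {#4}
  P3: {#1, #2, #3, #6}
  P4: {#2, #5, #6, #7}
  P5: {#3, #7}
  P6: {#1}
No 2 sites suffice: every size-2 union leaves at least one demand point uncovered.
But {P1, P3, P4} covers everything, so the minimum is 3.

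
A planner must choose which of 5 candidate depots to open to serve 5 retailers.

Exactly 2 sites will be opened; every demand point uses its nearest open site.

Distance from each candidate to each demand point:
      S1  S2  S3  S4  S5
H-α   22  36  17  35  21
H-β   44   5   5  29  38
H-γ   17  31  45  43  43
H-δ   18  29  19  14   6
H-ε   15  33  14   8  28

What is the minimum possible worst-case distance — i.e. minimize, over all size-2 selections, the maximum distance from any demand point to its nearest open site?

18

Open {H-β, H-δ}.
  Farthest demand point is S1 at distance 18 (to H-δ); all others are ≤ 18.
With {H-β, H-ε} the worst case is 28.
With {H-α, H-β} the worst case is 29.
No size-2 selection achieves below 18.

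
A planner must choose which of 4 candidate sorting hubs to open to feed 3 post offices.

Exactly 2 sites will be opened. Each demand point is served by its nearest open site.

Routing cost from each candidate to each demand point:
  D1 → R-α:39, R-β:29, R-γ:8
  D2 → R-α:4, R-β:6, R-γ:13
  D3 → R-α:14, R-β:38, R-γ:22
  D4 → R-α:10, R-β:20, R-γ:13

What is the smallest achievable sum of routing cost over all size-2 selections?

18

Open {D1, D2}.
  R-α→D2 4, R-β→D2 6, R-γ→D1 8  ⇒ total 18.
Compare {D2, D3}: total 23.
Compare {D2, D4}: total 23.
No size-2 selection does better; minimum is 18.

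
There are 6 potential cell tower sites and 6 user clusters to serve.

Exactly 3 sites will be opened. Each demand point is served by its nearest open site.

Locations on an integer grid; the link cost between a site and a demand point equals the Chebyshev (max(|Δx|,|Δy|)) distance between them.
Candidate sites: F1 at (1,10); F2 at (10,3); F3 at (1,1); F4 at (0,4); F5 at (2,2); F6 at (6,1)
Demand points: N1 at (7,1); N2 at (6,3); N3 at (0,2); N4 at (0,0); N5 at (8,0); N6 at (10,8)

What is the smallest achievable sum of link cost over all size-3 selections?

12

Open {F2, F3, F6}.
  N1→F6 1, N2→F6 2, N3→F3 1, N4→F3 1, N5→F6 2, N6→F2 5  ⇒ total 12.
Compare {F1, F3, F6}: total 14.
Compare {F2, F5, F6}: total 14.
No size-3 selection does better; minimum is 12.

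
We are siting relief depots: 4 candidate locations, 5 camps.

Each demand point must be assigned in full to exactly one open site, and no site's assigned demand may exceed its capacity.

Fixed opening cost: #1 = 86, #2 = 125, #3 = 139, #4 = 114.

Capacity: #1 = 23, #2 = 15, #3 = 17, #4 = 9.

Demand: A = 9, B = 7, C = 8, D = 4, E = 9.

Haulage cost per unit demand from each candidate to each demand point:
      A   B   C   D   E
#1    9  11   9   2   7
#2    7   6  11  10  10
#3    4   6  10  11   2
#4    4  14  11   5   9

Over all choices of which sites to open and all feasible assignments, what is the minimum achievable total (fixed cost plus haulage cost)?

446

Open {#1, #3}; cheapest assignment that respects the capacities:
  #1 (cap 23, load 21): C, D, E — cost 8×9 + 4×2 + 9×7 = 143
  #3 (cap 17, load 16): A, B — cost 9×4 + 7×6 = 78
  Shipping 221, fixed 225 → total 446.
  Any other capacity-feasible assignment to {#1, #3} ships for at least 221.
Compare {#1, #2}: its best feasible assignment gives total 493.
Compare {#1, #3, #4}: its best feasible assignment gives total 515.
Every other set of open sites that can feasibly serve all demand totals ≥ 493 even under its best assignment. Minimum: 446.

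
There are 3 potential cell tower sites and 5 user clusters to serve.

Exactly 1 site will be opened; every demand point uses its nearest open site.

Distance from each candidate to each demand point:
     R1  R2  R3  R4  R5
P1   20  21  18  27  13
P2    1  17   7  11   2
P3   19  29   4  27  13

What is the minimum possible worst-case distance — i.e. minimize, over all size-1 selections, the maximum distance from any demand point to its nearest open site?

17

Open {P2}.
  Farthest demand point is R2 at distance 17 (to P2); all others are ≤ 17.
With {P1} the worst case is 27.
With {P3} the worst case is 29.
No size-1 selection achieves below 17.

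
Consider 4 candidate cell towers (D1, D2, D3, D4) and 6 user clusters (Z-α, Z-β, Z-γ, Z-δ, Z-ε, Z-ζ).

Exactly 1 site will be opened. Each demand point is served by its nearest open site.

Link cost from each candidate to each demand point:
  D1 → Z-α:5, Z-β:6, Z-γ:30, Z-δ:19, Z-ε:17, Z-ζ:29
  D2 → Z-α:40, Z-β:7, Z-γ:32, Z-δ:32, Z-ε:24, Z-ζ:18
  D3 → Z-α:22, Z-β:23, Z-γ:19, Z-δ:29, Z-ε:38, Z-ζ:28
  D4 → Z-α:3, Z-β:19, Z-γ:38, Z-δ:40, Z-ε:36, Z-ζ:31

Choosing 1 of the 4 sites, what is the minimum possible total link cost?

106

Open {D1}.
  Z-α→D1 5, Z-β→D1 6, Z-γ→D1 30, Z-δ→D1 19, Z-ε→D1 17, Z-ζ→D1 29  ⇒ total 106.
Compare {D2}: total 153.
Compare {D3}: total 159.
No size-1 selection does better; minimum is 106.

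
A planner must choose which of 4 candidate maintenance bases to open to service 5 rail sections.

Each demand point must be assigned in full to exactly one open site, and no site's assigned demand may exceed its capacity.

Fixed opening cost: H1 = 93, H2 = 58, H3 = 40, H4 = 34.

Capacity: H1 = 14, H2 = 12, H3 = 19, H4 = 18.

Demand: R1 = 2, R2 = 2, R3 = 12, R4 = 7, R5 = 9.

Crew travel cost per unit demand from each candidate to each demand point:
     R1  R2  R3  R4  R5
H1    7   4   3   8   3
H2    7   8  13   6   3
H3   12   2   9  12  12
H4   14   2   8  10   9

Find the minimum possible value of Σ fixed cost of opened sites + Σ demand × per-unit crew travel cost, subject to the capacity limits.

Open {H1, H4}; cheapest assignment that respects the capacities:
  H1 (cap 14, load 14): R1, R3 — cost 2×7 + 12×3 = 50
  H4 (cap 18, load 18): R2, R4, R5 — cost 2×2 + 7×10 + 9×9 = 155
  Shipping 205, fixed 127 → total 332.
  Any other capacity-feasible assignment to {H1, H4} ships for at least 205.
Compare {H1, H2, H4}: its best feasible assignment gives total 336.
Compare {H2, H3, H4}: its best feasible assignment gives total 355.
Every other set of open sites that can feasibly serve all demand totals ≥ 336 even under its best assignment. Minimum: 332.

332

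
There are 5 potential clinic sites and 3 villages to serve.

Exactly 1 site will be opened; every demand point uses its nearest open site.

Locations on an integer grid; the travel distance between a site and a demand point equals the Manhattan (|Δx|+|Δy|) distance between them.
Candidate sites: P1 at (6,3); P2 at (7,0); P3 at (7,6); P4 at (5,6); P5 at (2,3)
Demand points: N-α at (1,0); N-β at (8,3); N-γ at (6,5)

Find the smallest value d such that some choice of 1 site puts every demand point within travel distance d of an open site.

Open {P2}.
  Farthest demand point is N-α at travel distance 6 (to P2); all others are ≤ 6.
With {P5} the worst case is 6.
With {P1} the worst case is 8.
No size-1 selection achieves below 6.

6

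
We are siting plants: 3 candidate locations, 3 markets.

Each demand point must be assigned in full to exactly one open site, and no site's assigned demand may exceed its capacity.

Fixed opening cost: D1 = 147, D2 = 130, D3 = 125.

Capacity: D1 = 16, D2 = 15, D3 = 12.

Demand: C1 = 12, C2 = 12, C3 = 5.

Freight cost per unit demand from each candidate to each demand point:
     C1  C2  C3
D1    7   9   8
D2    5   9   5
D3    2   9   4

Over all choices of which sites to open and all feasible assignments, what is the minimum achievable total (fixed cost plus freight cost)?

Open {D1, D2, D3}; cheapest assignment that respects the capacities:
  D1 (cap 16, load 12): C2 — cost 12×9 = 108
  D2 (cap 15, load 5): C3 — cost 5×5 = 25
  D3 (cap 12, load 12): C1 — cost 12×2 = 24
  Shipping 157, fixed 402 → total 559.
  Any other capacity-feasible assignment to {D1, D2, D3} ships for at least 157.
Total demand is 29; every other set of sites either has combined capacity below 29 or cannot fit the demands without splitting one across sites, so {D1, D2, D3} is the only feasible choice of open sites. Minimum: 559.

559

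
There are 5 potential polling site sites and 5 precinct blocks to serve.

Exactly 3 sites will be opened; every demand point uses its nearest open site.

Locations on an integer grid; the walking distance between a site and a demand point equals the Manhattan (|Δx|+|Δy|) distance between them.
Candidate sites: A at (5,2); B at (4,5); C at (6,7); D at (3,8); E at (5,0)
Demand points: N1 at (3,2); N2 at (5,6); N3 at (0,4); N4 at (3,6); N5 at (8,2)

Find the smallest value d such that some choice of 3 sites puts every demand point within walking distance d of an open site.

5

Open {A, B, C}.
  Farthest demand point is N3 at walking distance 5 (to B); all others are ≤ 5.
With {A, B, D} the worst case is 5.
With {A, B, E} the worst case is 5.
No size-3 selection achieves below 5.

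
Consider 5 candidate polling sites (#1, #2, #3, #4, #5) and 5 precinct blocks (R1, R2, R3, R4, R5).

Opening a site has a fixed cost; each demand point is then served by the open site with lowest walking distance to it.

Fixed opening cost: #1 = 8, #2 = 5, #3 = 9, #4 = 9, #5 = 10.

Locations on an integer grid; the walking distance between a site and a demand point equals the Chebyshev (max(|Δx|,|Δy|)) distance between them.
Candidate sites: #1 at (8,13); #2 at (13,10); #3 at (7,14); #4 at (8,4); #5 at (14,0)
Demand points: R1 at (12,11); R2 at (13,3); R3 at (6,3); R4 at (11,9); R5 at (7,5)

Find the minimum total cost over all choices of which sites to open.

Open {#2, #4}: assign each demand point to its cheapest open site.
  R1→#2 1, R2→#4 5, R3→#4 2, R4→#2 2, R5→#4 1
  walking distance 11, fixed 14 → total 25.
Compare {#2}: walking distance 23 + fixed 5 = 28.
Compare {#4}: walking distance 20 + fixed 9 = 29.
Compare {#1, #4}: walking distance 16 + fixed 17 = 33.
All other subsets cost ≥ 28. Minimum total cost: 25.

25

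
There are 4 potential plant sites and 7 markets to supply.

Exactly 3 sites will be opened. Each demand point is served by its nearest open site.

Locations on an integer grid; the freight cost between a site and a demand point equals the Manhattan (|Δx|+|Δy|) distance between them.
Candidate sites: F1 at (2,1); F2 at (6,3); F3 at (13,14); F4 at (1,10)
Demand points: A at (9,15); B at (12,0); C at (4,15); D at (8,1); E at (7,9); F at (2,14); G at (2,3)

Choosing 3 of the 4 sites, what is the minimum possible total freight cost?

Open {F2, F3, F4}.
  A→F3 5, B→F2 9, C→F4 8, D→F2 4, E→F2 7, F→F4 5, G→F2 4  ⇒ total 42.
Compare {F1, F3, F4}: total 44.
Compare {F1, F2, F3}: total 48.
No size-3 selection does better; minimum is 42.

42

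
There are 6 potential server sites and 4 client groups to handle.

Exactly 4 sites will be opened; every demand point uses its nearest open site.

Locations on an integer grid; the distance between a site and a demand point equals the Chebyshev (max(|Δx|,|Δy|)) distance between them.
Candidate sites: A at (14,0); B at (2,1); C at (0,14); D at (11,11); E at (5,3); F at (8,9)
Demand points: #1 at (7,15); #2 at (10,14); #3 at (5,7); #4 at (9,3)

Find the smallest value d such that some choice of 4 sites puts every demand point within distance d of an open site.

4

Open {A, B, D, E}.
  Farthest demand point is #1 at distance 4 (to D); all others are ≤ 4.
With {A, C, D, E} the worst case is 4.
With {A, D, E, F} the worst case is 4.
No size-4 selection achieves below 4.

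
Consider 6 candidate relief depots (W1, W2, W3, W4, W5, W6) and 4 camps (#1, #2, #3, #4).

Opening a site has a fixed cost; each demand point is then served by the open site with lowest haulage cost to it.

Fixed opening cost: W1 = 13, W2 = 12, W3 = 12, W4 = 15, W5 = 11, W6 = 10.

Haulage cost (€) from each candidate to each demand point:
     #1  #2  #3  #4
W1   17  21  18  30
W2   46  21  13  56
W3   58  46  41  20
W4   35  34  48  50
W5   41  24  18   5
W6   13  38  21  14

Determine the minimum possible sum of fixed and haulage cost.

81

Open {W5, W6}: assign each demand point to its cheapest open site.
  #1→W6 13, #2→W5 24, #3→W5 18, #4→W5 5
  haulage cost 60, fixed 21 → total 81.
Compare {W2, W6}: haulage cost 61 + fixed 22 = 83.
Compare {W1, W5}: haulage cost 61 + fixed 24 = 85.
Compare {W2, W5, W6}: haulage cost 52 + fixed 33 = 85.
All other subsets cost ≥ 83. Minimum total cost: 81.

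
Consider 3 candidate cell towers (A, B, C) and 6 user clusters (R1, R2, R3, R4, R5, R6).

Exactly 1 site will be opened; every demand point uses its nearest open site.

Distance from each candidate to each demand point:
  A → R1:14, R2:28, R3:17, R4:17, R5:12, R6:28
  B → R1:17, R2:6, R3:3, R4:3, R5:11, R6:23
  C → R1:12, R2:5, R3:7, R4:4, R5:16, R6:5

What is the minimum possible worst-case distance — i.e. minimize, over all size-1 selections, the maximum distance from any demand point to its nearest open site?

Open {C}.
  Farthest demand point is R5 at distance 16 (to C); all others are ≤ 16.
With {B} the worst case is 23.
With {A} the worst case is 28.
No size-1 selection achieves below 16.

16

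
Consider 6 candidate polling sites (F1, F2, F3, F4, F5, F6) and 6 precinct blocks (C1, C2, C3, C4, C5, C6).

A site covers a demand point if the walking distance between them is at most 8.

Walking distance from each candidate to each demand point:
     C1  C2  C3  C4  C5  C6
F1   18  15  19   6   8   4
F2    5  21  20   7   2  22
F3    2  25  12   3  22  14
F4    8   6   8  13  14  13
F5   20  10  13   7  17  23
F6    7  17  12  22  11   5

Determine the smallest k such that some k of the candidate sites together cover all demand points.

2

Coverage sets (demand points within 8 of each site):
  F1: {C4, C5, C6}
  F2: {C1, C4, C5}
  F3: {C1, C4}
  F4: {C1, C2, C3}
  F5: {C4}
  F6: {C1, C6}
No single site covers all 6 demand points.
But {F1, F4} covers everything, so the minimum is 2.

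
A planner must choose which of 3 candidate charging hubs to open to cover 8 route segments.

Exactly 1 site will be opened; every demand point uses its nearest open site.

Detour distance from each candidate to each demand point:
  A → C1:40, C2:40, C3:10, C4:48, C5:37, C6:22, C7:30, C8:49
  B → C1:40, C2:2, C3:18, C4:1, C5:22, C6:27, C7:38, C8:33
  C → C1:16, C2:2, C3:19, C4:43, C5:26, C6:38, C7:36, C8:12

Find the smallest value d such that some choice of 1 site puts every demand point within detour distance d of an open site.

40

Open {B}.
  Farthest demand point is C1 at detour distance 40 (to B); all others are ≤ 40.
With {C} the worst case is 43.
With {A} the worst case is 49.
No size-1 selection achieves below 40.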